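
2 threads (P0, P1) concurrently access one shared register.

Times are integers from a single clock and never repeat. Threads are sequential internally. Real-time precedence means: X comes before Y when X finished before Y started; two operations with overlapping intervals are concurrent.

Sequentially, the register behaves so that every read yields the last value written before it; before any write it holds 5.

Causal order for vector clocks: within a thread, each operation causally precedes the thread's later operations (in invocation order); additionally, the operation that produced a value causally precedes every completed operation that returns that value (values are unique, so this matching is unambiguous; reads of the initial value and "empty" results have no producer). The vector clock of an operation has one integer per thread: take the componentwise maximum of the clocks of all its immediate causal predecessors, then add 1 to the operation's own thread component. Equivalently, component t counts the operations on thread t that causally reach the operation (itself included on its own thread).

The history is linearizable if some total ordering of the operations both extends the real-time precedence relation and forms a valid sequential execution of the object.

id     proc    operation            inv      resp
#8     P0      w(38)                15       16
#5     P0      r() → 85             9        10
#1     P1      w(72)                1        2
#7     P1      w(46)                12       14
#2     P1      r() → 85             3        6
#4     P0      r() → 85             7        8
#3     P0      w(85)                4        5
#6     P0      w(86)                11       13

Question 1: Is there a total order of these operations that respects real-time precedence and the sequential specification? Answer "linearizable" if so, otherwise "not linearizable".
linearizable

a witness: #1, #3, #2, #4, #5, #6, #7, #8
step 1: #1 w(72) — value 72
step 2: #3 w(85) — value 85
step 3: #2 r() → 85 — value 85
step 4: #4 r() → 85 — value 85
step 5: #5 r() → 85 — value 85
step 6: #6 w(86) — value 86
step 7: #7 w(46) — value 46
step 8: #8 w(38) — value 38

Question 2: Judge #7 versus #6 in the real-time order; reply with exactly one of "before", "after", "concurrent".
concurrent

#7 spans [12,14], #6 spans [11,13]
the intervals overlap in both directions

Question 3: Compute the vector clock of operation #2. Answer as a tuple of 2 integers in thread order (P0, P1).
(1, 2)

root op #1, invoked 1: fresh clock plus P1's own tick → (0, 1)
root op #3, invoked 4: fresh clock plus P0's own tick → (1, 0)
#4, invoked 7, takes VC(#3)=(1, 0) under max, adds 1 for P0 → (2, 0)
#2, invoked 3, takes VC(#1)=(0, 1), VC(#3)=(1, 0) under max, adds 1 for P1 → (1, 2)
#5, invoked 9, takes VC(#3)=(1, 0), VC(#4)=(2, 0) under max, adds 1 for P0 → (3, 0)
#7, invoked 12, takes VC(#2)=(1, 2) under max, adds 1 for P1 → (1, 3)
#6, invoked 11, takes VC(#5)=(3, 0) under max, adds 1 for P0 → (4, 0)
#8, invoked 15, takes VC(#6)=(4, 0) under max, adds 1 for P0 → (5, 0)
target: VC(#2) = (1, 2)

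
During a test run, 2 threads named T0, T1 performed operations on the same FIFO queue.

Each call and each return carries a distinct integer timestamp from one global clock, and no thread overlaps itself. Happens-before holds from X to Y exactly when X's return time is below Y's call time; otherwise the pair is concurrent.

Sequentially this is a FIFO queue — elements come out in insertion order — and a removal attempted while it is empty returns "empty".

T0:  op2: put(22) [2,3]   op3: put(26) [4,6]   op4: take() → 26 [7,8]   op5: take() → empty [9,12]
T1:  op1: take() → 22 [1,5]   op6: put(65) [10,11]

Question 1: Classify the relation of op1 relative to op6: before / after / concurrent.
op1 spans [1,5], op6 spans [10,11]
resp(op1)=5 < inv(op6)=10

before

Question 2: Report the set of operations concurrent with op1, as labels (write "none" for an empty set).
op1 runs from 1 to 5; window-overlapping ops are concurrent
op2 [2,3]: concurrent
op3 [4,6]: concurrent
op4 [7,8]: after
op5 [9,12]: after
op6 [10,11]: after

op2, op3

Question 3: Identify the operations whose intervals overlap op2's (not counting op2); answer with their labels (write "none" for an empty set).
overlap test against op2 [2,3]: concurrent iff the interval meets 2..3
op1 [1,5]: concurrent
op3 [4,6]: after
op4 [7,8]: after
op5 [9,12]: after
op6 [10,11]: after

op1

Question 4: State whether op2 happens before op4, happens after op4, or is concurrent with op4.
op2 spans [2,3], op4 spans [7,8]
resp(op2)=3 < inv(op4)=7

before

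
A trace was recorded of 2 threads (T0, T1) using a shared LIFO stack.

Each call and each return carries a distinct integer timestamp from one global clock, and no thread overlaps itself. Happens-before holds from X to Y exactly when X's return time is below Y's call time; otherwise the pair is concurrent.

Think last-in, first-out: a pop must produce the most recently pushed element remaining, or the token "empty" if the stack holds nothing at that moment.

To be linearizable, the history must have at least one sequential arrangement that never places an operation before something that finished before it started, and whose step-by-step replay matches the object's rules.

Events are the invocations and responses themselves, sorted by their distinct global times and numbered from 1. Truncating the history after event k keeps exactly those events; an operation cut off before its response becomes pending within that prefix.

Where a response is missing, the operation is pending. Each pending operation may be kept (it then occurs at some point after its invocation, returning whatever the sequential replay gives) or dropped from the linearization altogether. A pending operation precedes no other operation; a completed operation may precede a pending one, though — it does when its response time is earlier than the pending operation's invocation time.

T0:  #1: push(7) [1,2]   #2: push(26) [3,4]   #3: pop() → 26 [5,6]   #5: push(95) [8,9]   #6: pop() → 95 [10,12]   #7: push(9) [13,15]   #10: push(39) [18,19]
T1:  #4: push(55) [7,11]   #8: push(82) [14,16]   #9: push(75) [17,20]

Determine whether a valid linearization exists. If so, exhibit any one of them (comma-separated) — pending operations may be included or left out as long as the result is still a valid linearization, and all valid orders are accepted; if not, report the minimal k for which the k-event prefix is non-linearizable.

linearizable — witness: #1, #2, #3, #4, #5, #6, #7, #8, #9, #10

step 1: #1 push(7) — stack <7>
step 2: #2 push(26) — stack <7,26>
step 3: #3 pop() → 26 — stack <7>
step 4: #4 push(55) — stack <7,55>
step 5: #5 push(95) — stack <7,55,95>
step 6: #6 pop() → 95 — stack <7,55>
step 7: #7 push(9) — stack <7,55,9>
step 8: #8 push(82) — stack <7,55,9,82>
step 9: #9 push(75) — stack <7,55,9,82,75>
step 10: #10 push(39) — stack <7,55,9,82,75,39>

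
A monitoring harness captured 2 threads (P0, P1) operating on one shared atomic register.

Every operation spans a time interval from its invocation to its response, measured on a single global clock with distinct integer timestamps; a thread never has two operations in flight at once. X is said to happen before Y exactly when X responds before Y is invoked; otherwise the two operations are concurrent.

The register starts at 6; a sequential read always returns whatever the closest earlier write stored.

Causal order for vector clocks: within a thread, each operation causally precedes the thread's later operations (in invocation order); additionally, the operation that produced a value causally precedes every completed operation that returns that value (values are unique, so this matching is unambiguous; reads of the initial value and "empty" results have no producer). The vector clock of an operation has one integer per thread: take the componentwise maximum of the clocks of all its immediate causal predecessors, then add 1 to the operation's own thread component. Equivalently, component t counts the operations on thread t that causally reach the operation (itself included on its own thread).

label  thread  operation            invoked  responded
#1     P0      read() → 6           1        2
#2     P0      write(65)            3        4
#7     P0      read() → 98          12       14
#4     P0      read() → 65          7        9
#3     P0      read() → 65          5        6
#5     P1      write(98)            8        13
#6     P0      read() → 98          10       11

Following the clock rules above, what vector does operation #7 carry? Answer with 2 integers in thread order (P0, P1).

(6, 1)

#5, invoked 8, has no incoming edges; only P1's bump applies → (0, 1)
#1, invoked 1, has no incoming edges; only P0's bump applies → (1, 0)
merge at #2 (invoked 3): VC(#1)=(1, 0), own-thread bump on P0 → (2, 0)
merge at #3 (invoked 5): VC(#2)=(2, 0), own-thread bump on P0 → (3, 0)
merge at #4 (invoked 7): VC(#2)=(2, 0), VC(#3)=(3, 0), own-thread bump on P0 → (4, 0)
merge at #6 (invoked 10): VC(#4)=(4, 0), VC(#5)=(0, 1), own-thread bump on P0 → (5, 1)
merge at #7 (invoked 12): VC(#5)=(0, 1), VC(#6)=(5, 1), own-thread bump on P0 → (6, 1)
target: VC(#7) = (6, 1)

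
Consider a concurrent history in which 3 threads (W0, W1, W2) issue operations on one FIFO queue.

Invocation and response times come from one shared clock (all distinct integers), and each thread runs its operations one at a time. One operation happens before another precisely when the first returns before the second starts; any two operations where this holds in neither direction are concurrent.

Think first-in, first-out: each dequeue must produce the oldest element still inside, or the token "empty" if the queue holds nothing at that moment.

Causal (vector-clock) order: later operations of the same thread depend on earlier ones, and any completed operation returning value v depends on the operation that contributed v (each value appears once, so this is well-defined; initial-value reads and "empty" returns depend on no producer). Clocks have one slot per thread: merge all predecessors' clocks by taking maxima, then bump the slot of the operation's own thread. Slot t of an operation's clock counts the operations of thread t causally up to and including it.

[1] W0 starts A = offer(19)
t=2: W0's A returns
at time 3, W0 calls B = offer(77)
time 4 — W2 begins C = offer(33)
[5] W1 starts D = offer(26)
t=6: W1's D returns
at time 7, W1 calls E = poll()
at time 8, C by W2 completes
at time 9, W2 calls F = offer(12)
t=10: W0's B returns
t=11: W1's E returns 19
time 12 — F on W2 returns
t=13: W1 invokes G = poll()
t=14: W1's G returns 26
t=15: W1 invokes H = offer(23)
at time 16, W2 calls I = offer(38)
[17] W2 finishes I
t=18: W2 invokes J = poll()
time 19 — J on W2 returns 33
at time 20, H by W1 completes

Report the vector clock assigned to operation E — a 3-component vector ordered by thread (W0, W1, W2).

(1, 2, 0)

root op C, invoked 4: fresh clock plus W2's own tick → (0, 0, 1)
root op D, invoked 5: fresh clock plus W1's own tick → (0, 1, 0)
root op A, invoked 1: fresh clock plus W0's own tick → (1, 0, 0)
F (invocation 9): componentwise max over VC(C)=(0, 0, 1), +1 at W2, giving (0, 0, 2)
B (invocation 3): componentwise max over VC(A)=(1, 0, 0), +1 at W0, giving (2, 0, 0)
I (invocation 16): componentwise max over VC(F)=(0, 0, 2), +1 at W2, giving (0, 0, 3)
E (invocation 7): componentwise max over VC(A)=(1, 0, 0), VC(D)=(0, 1, 0), +1 at W1, giving (1, 2, 0)
J (invocation 18): componentwise max over VC(C)=(0, 0, 1), VC(I)=(0, 0, 3), +1 at W2, giving (0, 0, 4)
G (invocation 13): componentwise max over VC(D)=(0, 1, 0), VC(E)=(1, 2, 0), +1 at W1, giving (1, 3, 0)
H (invocation 15): componentwise max over VC(G)=(1, 3, 0), +1 at W1, giving (1, 4, 0)
target: VC(E) = (1, 2, 0)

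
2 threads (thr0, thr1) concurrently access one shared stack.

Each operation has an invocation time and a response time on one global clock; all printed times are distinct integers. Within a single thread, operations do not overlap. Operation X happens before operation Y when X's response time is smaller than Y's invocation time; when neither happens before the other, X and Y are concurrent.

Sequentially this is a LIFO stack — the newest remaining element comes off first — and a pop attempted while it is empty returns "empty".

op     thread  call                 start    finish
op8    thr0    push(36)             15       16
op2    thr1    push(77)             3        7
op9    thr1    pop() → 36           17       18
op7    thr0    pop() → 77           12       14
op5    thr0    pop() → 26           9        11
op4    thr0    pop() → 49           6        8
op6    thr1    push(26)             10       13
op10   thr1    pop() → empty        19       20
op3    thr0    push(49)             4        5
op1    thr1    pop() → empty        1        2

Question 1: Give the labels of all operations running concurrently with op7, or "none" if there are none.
concurrent with op7 ([12,14]): every op whose interval crosses 12..14
op1 [1,2]: before
op2 [3,7]: before
op3 [4,5]: before
op4 [6,8]: before
op5 [9,11]: before
op6 [10,13]: concurrent
op8 [15,16]: after
op9 [17,18]: after
op10 [19,20]: after

op6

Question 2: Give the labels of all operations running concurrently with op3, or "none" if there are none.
op3 spans [4,5]: anything still running between times 4 and 5 counts as concurrent
op1 [1,2]: before
op2 [3,7]: concurrent
op4 [6,8]: after
op5 [9,11]: after
op6 [10,13]: after
op7 [12,14]: after
op8 [15,16]: after
op9 [17,18]: after
op10 [19,20]: after

op2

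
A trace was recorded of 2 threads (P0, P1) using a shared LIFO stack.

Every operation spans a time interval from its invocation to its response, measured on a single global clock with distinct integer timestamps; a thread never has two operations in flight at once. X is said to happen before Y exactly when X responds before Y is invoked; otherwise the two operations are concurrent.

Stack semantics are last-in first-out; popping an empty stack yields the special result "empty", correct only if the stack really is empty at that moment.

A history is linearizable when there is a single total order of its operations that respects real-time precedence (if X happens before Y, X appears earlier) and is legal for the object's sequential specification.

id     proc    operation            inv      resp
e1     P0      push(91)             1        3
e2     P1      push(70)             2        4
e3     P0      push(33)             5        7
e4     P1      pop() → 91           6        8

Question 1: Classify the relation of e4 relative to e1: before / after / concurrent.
after

e4 spans [6,8], e1 spans [1,3]
resp(e1)=3 < inv(e4)=6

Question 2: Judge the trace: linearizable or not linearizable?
linearizable

one valid linearization: e2, e1, e4, e3
step 1: e2 push(70) — stack <70>
step 2: e1 push(91) — stack <70,91>
step 3: e4 pop() → 91 — stack <70>
step 4: e3 push(33) — stack <70,33>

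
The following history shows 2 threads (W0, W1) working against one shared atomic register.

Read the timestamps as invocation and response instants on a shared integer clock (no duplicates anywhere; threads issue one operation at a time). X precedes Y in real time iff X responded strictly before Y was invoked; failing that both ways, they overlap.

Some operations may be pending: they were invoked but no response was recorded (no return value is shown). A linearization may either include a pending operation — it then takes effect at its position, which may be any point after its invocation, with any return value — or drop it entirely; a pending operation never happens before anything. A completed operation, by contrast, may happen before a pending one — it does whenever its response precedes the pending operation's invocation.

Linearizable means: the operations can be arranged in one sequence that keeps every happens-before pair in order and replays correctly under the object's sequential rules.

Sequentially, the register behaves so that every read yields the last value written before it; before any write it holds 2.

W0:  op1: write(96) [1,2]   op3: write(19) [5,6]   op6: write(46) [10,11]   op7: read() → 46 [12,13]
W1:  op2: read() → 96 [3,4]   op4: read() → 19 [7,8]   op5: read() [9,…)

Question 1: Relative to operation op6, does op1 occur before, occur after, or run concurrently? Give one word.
before

op1 spans [1,2], op6 spans [10,11]
resp(op1)=2 < inv(op6)=10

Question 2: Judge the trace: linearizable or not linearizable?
linearizable

a witness: op1, op2, op3, op4, op5, op6, op7
after step 1 (op1 write(96)): value 96
after step 2 (op2 read() → 96): value 96
after step 3 (op3 write(19)): value 19
after step 4 (op4 read() → 19): value 19
after step 5 (op5 read() (pending, included)): value 19
after step 6 (op6 write(46)): value 46
after step 7 (op7 read() → 46): value 46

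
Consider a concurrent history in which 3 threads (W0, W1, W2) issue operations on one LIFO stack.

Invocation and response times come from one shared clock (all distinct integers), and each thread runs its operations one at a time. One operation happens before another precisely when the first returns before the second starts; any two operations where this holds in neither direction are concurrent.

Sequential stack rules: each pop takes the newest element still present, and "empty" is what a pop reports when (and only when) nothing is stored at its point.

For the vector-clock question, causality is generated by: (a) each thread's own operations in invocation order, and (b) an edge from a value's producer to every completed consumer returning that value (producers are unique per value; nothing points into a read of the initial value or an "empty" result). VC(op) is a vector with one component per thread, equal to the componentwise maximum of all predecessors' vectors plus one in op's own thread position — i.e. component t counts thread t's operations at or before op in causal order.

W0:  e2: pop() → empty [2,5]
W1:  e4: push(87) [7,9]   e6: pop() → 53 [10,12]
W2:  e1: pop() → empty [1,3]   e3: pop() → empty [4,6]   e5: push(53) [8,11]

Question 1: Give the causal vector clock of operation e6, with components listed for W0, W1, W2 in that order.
(0, 2, 3)

no predecessors for e1 (invoked 1): W2 increments from zero → (0, 0, 1)
no predecessors for e4 (invoked 7): W1 increments from zero → (0, 1, 0)
no predecessors for e2 (invoked 2): W0 increments from zero → (1, 0, 0)
from VC(e1)=(0, 0, 1), e3 (invoked 4) maxes components and bumps W2 → (0, 0, 2)
from VC(e3)=(0, 0, 2), e5 (invoked 8) maxes components and bumps W2 → (0, 0, 3)
from VC(e4)=(0, 1, 0), VC(e5)=(0, 0, 3), e6 (invoked 10) maxes components and bumps W1 → (0, 2, 3)
target: VC(e6) = (0, 2, 3)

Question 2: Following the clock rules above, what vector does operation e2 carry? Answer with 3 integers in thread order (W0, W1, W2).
(1, 0, 0)

e1 (invocation 1): nothing precedes it; W2's component alone gives (0, 0, 1)
e4 (invocation 7): nothing precedes it; W1's component alone gives (0, 1, 0)
e2 (invocation 2): nothing precedes it; W0's component alone gives (1, 0, 0)
e3, invoked 4, takes VC(e1)=(0, 0, 1) under max, adds 1 for W2 → (0, 0, 2)
e5, invoked 8, takes VC(e3)=(0, 0, 2) under max, adds 1 for W2 → (0, 0, 3)
e6, invoked 10, takes VC(e4)=(0, 1, 0), VC(e5)=(0, 0, 3) under max, adds 1 for W1 → (0, 2, 3)
target: VC(e2) = (1, 0, 0)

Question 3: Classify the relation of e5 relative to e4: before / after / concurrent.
concurrent

e5 spans [8,11], e4 spans [7,9]
the intervals overlap in both directions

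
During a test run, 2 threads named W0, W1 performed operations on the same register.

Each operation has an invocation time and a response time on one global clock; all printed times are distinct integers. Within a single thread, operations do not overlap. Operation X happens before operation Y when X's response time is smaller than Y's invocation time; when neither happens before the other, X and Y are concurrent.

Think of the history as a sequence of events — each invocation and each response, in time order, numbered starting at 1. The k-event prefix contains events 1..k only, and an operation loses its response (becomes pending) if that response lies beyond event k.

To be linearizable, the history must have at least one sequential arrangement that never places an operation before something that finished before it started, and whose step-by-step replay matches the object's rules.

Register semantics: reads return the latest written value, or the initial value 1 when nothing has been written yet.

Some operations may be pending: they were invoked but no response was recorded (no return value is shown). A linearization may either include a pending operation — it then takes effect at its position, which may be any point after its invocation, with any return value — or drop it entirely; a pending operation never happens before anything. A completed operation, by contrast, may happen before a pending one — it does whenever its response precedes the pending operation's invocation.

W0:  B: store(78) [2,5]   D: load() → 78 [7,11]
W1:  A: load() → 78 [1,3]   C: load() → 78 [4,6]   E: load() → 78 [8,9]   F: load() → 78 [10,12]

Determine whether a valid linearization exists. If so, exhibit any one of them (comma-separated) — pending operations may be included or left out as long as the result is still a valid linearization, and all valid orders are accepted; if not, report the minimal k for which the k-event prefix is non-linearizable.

linearizable — witness: B, A, C, D, E, F

1. B store(78), leaving value 78
2. A load() → 78, leaving value 78
3. C load() → 78, leaving value 78
4. D load() → 78, leaving value 78
5. E load() → 78, leaving value 78
6. F load() → 78, leaving value 78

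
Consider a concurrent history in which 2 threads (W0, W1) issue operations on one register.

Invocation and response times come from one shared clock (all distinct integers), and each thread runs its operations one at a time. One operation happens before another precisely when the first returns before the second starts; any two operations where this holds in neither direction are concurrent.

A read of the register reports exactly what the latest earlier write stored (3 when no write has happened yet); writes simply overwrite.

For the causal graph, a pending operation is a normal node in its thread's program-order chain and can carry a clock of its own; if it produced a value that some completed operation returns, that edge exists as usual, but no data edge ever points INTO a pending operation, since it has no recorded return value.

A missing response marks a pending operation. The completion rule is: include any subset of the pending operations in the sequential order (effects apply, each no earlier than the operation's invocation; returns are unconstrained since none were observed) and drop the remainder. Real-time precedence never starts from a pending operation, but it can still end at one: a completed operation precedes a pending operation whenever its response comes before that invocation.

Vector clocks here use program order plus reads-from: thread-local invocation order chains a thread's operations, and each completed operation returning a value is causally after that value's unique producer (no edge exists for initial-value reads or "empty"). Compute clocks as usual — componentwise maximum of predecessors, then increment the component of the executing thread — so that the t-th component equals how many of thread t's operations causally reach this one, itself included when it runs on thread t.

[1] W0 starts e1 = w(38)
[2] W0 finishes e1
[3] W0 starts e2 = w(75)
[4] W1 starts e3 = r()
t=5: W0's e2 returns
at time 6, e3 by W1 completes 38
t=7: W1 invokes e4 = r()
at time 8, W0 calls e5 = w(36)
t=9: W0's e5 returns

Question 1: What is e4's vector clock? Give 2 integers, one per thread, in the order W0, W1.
Answer: (1, 2)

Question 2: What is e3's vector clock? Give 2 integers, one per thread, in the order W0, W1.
Answer: (1, 1)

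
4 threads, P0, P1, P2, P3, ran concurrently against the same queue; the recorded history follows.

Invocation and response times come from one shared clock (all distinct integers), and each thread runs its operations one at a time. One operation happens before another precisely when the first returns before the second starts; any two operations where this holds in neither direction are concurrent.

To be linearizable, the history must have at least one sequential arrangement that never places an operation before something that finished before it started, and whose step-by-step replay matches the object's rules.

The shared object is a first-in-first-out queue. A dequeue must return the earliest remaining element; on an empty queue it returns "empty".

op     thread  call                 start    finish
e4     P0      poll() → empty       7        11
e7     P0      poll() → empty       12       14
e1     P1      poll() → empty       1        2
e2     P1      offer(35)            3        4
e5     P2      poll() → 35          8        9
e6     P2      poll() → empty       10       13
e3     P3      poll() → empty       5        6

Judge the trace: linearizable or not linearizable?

prefix check: 1..5 passes, 1..6 fails once e3's time-6 response joins
exhaustive check: the 3 completed queue ops admit one real-time order; illegal
sample order e1, e2, e3 stalls at step 3 — e3 poll() → empty has no legal effect

not linearizable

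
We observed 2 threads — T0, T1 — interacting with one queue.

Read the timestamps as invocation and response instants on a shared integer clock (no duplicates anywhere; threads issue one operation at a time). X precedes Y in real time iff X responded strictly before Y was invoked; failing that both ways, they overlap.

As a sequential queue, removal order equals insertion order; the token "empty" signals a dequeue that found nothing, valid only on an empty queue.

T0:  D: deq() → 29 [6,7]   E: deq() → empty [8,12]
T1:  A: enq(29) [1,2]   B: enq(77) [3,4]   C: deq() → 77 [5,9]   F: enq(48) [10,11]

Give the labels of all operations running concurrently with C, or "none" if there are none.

D, E

C spans [5,9]; an op avoiding the whole window 5..9 is ordered, any other is concurrent
A [1,2]: before
B [3,4]: before
D [6,7]: concurrent
E [8,12]: concurrent
F [10,11]: after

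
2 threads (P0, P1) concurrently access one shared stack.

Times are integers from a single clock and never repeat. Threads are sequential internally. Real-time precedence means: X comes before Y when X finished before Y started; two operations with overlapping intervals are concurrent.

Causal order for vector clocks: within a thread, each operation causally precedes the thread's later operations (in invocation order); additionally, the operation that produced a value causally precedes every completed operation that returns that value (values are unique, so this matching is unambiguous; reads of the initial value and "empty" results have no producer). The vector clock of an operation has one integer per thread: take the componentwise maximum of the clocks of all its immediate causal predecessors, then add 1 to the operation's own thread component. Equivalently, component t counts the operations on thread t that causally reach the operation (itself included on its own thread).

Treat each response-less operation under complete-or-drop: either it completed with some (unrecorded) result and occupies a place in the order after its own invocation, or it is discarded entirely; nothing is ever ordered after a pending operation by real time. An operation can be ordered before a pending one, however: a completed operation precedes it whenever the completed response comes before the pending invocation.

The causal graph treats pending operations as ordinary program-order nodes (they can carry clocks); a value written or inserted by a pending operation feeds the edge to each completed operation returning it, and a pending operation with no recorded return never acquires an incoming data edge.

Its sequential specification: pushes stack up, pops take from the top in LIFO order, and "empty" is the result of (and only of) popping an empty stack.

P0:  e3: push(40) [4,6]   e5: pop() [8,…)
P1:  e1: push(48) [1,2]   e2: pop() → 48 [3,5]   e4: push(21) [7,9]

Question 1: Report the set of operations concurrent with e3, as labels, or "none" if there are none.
Answer: e2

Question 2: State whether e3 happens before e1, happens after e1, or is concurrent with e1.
Answer: after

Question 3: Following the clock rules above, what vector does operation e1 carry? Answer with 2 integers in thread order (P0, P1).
Answer: (0, 1)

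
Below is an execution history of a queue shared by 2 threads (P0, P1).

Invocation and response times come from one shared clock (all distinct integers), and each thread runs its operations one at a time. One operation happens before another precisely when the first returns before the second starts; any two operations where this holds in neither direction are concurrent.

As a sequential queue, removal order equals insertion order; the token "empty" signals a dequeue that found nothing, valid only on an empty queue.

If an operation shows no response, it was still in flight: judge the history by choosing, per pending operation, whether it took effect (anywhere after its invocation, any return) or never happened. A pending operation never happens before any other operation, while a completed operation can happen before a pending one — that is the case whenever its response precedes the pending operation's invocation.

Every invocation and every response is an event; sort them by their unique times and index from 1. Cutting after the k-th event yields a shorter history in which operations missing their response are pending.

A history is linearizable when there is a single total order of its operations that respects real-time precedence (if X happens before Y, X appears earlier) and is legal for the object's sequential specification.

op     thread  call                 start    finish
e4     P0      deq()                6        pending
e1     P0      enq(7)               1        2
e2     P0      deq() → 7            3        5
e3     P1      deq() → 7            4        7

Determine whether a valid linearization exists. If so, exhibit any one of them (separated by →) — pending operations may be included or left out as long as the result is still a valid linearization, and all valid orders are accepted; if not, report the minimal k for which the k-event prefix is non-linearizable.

not linearizable — minimal violating prefix: 7 events

the violation lands at event 7, e3's response at time 7: events 1..6 linearize, events 1..7 do not
all 2 real-time-respecting orders fail — 3 completed queue operations, no legal replay
completion choices over the 1 pending operation (e4) were checked; none helps
e.g. e1, e2, e3 (pending dropped): illegal at step 3, since e3 deq() → 7 cannot apply there
e.g. e1, e3, e2 (pending dropped): illegal at step 3, since e2 deq() → 7 cannot apply there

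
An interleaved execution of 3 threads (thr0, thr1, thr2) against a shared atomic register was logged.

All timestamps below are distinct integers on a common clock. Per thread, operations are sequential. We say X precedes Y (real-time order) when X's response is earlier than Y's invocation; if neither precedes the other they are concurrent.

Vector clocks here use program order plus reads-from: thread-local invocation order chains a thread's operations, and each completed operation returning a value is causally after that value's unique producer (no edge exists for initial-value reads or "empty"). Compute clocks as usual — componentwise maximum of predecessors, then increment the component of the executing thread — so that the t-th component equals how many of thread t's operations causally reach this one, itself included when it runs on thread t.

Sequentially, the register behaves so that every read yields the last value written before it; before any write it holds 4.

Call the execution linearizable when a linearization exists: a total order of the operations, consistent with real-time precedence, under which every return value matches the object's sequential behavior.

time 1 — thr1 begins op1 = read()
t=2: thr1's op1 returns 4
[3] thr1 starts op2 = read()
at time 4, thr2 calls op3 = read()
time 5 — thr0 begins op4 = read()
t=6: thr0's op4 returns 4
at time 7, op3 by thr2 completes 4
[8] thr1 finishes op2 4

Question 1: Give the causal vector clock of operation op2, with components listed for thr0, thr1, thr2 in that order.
(0, 2, 0)

invoked at 4, op3 has no predecessors; its own thr2 bump gives (0, 0, 1)
invoked at 1, op1 has no predecessors; its own thr1 bump gives (0, 1, 0)
invoked at 5, op4 has no predecessors; its own thr0 bump gives (1, 0, 0)
VC(op2, invoked at 3): max of VC(op1)=(0, 1, 0), then +1 on thread thr1 → (0, 2, 0)
target: VC(op2) = (0, 2, 0)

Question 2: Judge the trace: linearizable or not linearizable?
linearizable

one valid linearization: op1, op2, op3, op4
1. op1 read() → 4, leaving value 4
2. op2 read() → 4, leaving value 4
3. op3 read() → 4, leaving value 4
4. op4 read() → 4, leaving value 4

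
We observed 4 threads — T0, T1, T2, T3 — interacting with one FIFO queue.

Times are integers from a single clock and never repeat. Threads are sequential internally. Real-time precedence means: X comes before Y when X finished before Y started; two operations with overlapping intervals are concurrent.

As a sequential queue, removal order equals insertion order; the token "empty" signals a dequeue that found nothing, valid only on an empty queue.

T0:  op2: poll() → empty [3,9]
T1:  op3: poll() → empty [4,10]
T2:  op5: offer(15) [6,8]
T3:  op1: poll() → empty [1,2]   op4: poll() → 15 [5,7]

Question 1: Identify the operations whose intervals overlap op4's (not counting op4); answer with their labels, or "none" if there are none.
Answer: op2, op3, op5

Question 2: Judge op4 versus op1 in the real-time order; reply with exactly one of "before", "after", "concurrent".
Answer: after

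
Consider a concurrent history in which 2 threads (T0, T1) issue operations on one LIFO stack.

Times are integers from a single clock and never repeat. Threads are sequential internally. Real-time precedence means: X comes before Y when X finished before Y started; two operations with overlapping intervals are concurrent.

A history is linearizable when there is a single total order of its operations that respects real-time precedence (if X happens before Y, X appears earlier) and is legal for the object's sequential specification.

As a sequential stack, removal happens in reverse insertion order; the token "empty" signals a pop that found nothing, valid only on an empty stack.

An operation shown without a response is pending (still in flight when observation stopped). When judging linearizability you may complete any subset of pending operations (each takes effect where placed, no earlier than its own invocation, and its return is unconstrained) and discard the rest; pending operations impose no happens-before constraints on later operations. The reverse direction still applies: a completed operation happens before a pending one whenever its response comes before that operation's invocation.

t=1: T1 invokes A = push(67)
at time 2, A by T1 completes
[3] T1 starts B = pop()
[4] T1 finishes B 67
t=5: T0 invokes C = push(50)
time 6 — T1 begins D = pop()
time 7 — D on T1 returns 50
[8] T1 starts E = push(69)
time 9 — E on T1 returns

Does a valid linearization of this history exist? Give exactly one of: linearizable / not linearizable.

linearizable

one valid linearization: A, B, C, D, E
1. A push(67), leaving stack <67>
2. B pop() → 67, leaving stack <>
3. C push(50) (pending, included), leaving stack <50>
4. D pop() → 50, leaving stack <>
5. E push(69), leaving stack <69>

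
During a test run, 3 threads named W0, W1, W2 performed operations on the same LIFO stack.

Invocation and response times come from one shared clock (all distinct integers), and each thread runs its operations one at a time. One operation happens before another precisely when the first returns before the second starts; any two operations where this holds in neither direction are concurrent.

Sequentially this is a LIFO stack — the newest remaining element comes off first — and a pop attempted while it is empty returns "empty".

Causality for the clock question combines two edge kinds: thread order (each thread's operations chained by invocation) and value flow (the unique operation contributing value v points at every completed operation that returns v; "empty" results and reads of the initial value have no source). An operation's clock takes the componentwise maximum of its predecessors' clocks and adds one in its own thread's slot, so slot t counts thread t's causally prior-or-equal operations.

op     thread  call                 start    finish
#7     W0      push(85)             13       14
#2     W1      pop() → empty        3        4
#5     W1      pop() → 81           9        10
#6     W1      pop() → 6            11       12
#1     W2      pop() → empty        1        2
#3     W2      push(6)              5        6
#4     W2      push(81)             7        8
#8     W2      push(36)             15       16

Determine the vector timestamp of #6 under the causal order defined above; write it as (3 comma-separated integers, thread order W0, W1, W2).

(0, 3, 3)

#1, invoked 1, has no incoming edges; only W2's bump applies → (0, 0, 1)
#2, invoked 3, has no incoming edges; only W1's bump applies → (0, 1, 0)
#7, invoked 13, has no incoming edges; only W0's bump applies → (1, 0, 0)
from VC(#1)=(0, 0, 1), #3 (invoked 5) maxes components and bumps W2 → (0, 0, 2)
from VC(#3)=(0, 0, 2), #4 (invoked 7) maxes components and bumps W2 → (0, 0, 3)
from VC(#4)=(0, 0, 3), #8 (invoked 15) maxes components and bumps W2 → (0, 0, 4)
from VC(#2)=(0, 1, 0), VC(#4)=(0, 0, 3), #5 (invoked 9) maxes components and bumps W1 → (0, 2, 3)
from VC(#3)=(0, 0, 2), VC(#5)=(0, 2, 3), #6 (invoked 11) maxes components and bumps W1 → (0, 3, 3)
target: VC(#6) = (0, 3, 3)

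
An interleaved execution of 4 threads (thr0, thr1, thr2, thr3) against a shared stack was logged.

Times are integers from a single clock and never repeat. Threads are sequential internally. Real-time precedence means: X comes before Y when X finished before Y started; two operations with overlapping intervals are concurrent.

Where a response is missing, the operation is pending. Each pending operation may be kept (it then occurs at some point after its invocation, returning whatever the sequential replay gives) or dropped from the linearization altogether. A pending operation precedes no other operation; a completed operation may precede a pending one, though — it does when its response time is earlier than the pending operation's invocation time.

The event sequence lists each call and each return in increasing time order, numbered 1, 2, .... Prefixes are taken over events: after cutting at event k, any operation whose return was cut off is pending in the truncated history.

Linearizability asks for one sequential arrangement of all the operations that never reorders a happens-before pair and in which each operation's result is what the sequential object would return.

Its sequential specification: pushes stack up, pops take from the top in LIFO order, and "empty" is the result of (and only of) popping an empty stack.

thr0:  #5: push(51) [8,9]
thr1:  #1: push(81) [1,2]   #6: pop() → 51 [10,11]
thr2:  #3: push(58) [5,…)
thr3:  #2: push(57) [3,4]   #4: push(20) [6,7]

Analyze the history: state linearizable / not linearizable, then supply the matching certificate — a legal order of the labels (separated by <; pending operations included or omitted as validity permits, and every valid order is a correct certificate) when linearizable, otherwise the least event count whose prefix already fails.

step 1: #1 push(81) — stack <81>
step 2: #2 push(57) — stack <81,57>
step 3: #3 push(58) (pending, included) — stack <81,57,58>
step 4: #4 push(20) — stack <81,57,58,20>
step 5: #5 push(51) — stack <81,57,58,20,51>
step 6: #6 pop() → 51 — stack <81,57,58,20>

linearizable — witness: #1 < #2 < #3 < #4 < #5 < #6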